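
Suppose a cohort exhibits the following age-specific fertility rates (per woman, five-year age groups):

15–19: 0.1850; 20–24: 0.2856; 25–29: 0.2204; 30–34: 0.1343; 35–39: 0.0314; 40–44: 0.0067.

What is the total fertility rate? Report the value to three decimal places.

Sum of ASFRs = 0.1850 + 0.2856 + 0.2204 + 0.1343 + 0.0314 + 0.0067 = 0.8634
TFR = 5 × 0.8634 = 4.317

4.317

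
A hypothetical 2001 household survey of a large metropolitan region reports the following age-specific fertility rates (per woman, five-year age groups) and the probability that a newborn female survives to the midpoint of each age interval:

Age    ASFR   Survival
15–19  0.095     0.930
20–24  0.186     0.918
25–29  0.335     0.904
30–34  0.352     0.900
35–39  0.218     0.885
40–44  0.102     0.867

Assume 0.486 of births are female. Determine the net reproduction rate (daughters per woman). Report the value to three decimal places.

2.819

Proportion female at birth = 0.486.
Survival-weighted fertility by age (5·fₓ·Sₓ):
  15–19: 5 × 0.095 × 0.930 = 0.44175
  20–24: 5 × 0.186 × 0.918 = 0.85374
  25–29: 5 × 0.335 × 0.904 = 1.51420
  30–34: 5 × 0.352 × 0.900 = 1.58400
  35–39: 5 × 0.218 × 0.885 = 0.96465
  40–44: 5 × 0.102 × 0.867 = 0.44217
Sum = 5.80051
NRR = 0.486 × 5.80051 = 2.81905
NRR > 1, so each generation more than replaces itself.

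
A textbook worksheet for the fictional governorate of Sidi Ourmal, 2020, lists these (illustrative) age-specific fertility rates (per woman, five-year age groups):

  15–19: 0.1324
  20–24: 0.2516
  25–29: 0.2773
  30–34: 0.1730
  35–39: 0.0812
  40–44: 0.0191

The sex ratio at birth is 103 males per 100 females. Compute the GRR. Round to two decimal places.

2.30

Proportion female at birth = 100 / (100 + 103) = 0.49261.
Sum of ASFRs = 0.1324 + 0.2516 + 0.2773 + 0.1730 + 0.0812 + 0.0191 = 0.9346
TFR = 5 × 0.9346 = 4.673
GRR = 0.49261 × 4.673 = 2.30197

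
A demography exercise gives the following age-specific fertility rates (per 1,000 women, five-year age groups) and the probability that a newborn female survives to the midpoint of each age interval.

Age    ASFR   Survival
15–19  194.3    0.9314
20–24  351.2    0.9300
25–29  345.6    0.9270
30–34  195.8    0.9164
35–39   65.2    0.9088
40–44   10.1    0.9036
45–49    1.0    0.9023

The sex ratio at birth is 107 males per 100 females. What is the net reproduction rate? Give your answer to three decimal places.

2.601

Proportion female at birth = 100 / (100 + 107) = 0.48309.
Per-age-group product (5 × ASFR × survival probability):
  15–19: 5 × 194.3/1000 × 0.9314 = 0.90486
  20–24: 5 × 351.2/1000 × 0.9300 = 1.63308
  25–29: 5 × 345.6/1000 × 0.9270 = 1.60186
  30–34: 5 × 195.8/1000 × 0.9164 = 0.89716
  35–39: 5 × 65.2/1000 × 0.9088 = 0.29627
  40–44: 5 × 10.1/1000 × 0.9036 = 0.04563
  45–49: 5 × 1.0/1000 × 0.9023 = 0.00451
Sum = 5.38337
NRR = 0.48309 × 5.38337 = 2.60065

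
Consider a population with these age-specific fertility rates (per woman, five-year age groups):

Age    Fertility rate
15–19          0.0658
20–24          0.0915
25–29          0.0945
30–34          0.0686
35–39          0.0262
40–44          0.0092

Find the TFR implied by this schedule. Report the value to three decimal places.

Sum of ASFRs = 0.0658 + 0.0915 + 0.0945 + 0.0686 + 0.0262 + 0.0092 = 0.3558
TFR = 5 × 0.3558 = 1.779

1.779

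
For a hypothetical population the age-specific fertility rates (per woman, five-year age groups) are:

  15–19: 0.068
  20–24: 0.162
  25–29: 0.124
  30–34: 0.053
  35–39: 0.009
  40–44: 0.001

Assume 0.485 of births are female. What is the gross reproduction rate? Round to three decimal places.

Proportion female at birth = 0.485.
Sum of ASFRs = 0.068 + 0.162 + 0.124 + 0.053 + 0.009 + 0.001 = 0.417
TFR = 5 × 0.417 = 2.085
GRR = 0.485 × 2.085 = 1.01123

1.011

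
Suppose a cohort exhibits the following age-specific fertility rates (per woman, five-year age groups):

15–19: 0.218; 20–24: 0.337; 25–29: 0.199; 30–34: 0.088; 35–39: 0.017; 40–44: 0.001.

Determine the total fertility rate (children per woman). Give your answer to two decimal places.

4.30

Sum of ASFRs = 0.218 + 0.337 + 0.199 + 0.088 + 0.017 + 0.001 = 0.860
TFR = 5 × 0.860 = 4.3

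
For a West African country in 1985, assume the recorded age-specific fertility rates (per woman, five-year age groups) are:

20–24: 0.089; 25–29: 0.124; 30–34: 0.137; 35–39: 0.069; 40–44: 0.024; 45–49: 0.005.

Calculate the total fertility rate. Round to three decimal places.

Sum of ASFRs = 0.089 + 0.124 + 0.137 + 0.069 + 0.024 + 0.005 = 0.448
TFR = 5 × 0.448 = 2.24

2.240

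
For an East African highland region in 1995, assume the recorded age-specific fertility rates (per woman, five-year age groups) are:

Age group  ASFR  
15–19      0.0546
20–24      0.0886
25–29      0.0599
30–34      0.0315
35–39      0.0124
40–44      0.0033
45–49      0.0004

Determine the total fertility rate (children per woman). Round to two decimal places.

1.25

Sum of ASFRs = 0.0546 + 0.0886 + 0.0599 + 0.0315 + 0.0124 + 0.0033 + 0.0004 = 0.2507
TFR = 5 × 0.2507 = 1.2535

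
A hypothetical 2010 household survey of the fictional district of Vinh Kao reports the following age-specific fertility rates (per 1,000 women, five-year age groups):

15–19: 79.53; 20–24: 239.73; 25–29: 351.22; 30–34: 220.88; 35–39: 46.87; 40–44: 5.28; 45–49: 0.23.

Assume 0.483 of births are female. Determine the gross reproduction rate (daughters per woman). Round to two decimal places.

Proportion female at birth = 0.483.
Sum of ASFRs = 79.53 + 239.73 + 351.22 + 220.88 + 46.87 + 5.28 + 0.23 = 943.74
TFR = 5 × 943.74 / 1000 = 4.7187
GRR = 0.483 × 4.7187 = 2.27913

2.28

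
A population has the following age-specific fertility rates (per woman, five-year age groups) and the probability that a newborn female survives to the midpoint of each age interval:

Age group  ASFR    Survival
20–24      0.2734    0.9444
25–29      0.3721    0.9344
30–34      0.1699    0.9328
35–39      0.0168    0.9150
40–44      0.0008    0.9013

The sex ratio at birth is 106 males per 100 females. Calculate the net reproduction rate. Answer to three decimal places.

1.894

Proportion female at birth = 100 / (100 + 106) = 0.48544.
Weighting each age-specific rate by interval width and survival:
  20–24: 5 × 0.2734 × 0.9444 = 1.29099
  25–29: 5 × 0.3721 × 0.9344 = 1.73845
  30–34: 5 × 0.1699 × 0.9328 = 0.79241
  35–39: 5 × 0.0168 × 0.9150 = 0.07686
  40–44: 5 × 0.0008 × 0.9013 = 0.00361
Sum = 3.90232
NRR = 0.48544 × 3.90232 = 1.89434
NRR > 1, so each generation more than replaces itself.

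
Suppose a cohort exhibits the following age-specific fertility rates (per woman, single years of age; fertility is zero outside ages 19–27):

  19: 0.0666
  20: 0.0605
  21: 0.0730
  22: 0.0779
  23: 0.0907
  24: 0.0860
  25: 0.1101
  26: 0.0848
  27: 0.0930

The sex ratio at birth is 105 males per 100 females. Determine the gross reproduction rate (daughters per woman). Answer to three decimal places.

Proportion female at birth = 100 / (100 + 105) = 0.48780.
Sum of ASFRs = 0.0666 + 0.0605 + 0.0730 + 0.0779 + 0.0907 + 0.0860 + 0.1101 + 0.0848 + 0.0930 = 0.7426
TFR = 0.7426
GRR = 0.48780 × 0.7426 = 0.36224

0.362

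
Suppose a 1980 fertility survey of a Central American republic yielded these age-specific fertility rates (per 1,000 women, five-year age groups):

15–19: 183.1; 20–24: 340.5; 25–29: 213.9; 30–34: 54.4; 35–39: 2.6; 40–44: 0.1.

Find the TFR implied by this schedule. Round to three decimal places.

Sum of ASFRs = 183.1 + 340.5 + 213.9 + 54.4 + 2.6 + 0.1 = 794.6
TFR = 5 × 794.6 / 1000 = 3.973

3.973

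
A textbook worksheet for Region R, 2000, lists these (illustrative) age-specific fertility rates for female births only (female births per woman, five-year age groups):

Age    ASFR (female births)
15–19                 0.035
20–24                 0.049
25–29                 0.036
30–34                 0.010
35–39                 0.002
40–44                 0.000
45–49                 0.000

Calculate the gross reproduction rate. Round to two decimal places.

Sum of female ASFRs = 0.035 + 0.049 + 0.036 + 0.010 + 0.002 + 0.000 + 0.000 = 0.132
GRR = 5 × 0.132 = 0.66

0.66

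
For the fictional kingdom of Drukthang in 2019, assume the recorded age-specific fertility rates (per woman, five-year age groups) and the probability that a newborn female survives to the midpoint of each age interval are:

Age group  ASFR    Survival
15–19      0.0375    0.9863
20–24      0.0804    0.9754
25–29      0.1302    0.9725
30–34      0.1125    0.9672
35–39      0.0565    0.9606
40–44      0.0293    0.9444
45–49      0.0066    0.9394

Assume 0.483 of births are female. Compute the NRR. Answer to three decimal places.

Proportion female at birth = 0.483.
Per-age-group product (5 × ASFR × survival probability):
  15–19: 5 × 0.0375 × 0.9863 = 0.18493
  20–24: 5 × 0.0804 × 0.9754 = 0.39211
  25–29: 5 × 0.1302 × 0.9725 = 0.63310
  30–34: 5 × 0.1125 × 0.9672 = 0.54405
  35–39: 5 × 0.0565 × 0.9606 = 0.27137
  40–44: 5 × 0.0293 × 0.9444 = 0.13835
  45–49: 5 × 0.0066 × 0.9394 = 0.03100
Sum = 2.19491
NRR = 0.483 × 2.19491 = 1.06014
With NRR above 1 the population is above replacement fertility.

1.060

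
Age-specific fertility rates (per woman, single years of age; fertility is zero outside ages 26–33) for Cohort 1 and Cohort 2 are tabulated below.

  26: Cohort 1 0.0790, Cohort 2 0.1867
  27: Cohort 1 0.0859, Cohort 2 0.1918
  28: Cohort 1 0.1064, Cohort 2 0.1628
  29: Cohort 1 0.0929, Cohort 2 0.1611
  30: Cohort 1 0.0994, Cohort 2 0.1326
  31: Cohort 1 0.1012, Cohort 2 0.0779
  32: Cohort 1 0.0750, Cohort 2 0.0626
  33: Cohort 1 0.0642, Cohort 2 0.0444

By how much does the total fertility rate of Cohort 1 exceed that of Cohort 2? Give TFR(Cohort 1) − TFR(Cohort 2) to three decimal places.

Cohort 1:
  Sum of ASFRs = 0.0790 + 0.0859 + 0.1064 + 0.0929 + 0.0994 + 0.1012 + 0.0750 + 0.0642 = 0.7040
  TFR = 0.704
Cohort 2:
  Sum of ASFRs = 0.1867 + 0.1918 + 0.1628 + 0.1611 + 0.1326 + 0.0779 + 0.0626 + 0.0444 = 1.0199
  TFR = 1.0199
Difference = 0.704 − 1.0199 = -0.3159

-0.316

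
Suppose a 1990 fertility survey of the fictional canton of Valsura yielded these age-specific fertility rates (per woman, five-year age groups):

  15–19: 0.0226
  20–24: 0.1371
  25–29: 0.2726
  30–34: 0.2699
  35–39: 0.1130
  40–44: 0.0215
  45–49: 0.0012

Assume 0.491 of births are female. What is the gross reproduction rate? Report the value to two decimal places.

2.06

Proportion female at birth = 0.491.
Sum of ASFRs = 0.0226 + 0.1371 + 0.2726 + 0.2699 + 0.1130 + 0.0215 + 0.0012 = 0.8379
TFR = 5 × 0.8379 = 4.1895
GRR = 0.491 × 4.1895 = 2.05704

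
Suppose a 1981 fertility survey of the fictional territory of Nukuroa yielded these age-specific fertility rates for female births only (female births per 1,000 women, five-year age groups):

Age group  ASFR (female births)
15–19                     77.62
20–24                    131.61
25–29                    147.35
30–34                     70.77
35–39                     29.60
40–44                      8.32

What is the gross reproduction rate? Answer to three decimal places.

2.326

Sum of female ASFRs = 77.62 + 131.61 + 147.35 + 70.77 + 29.60 + 8.32 = 465.27
GRR = 5 × 465.27 / 1000 = 2.32635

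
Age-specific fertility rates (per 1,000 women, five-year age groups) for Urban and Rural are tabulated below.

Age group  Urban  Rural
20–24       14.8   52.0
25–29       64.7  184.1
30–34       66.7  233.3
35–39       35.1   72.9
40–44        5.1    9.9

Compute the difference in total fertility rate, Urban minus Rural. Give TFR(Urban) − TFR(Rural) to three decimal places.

-1.829

Urban:
  Sum of ASFRs = 14.8 + 64.7 + 66.7 + 35.1 + 5.1 = 186.4
  TFR = 5 × 186.4 / 1000 = 0.932
Rural:
  Sum of ASFRs = 52.0 + 184.1 + 233.3 + 72.9 + 9.9 = 552.2
  TFR = 5 × 552.2 / 1000 = 2.761
Difference = 0.932 − 2.761 = -1.829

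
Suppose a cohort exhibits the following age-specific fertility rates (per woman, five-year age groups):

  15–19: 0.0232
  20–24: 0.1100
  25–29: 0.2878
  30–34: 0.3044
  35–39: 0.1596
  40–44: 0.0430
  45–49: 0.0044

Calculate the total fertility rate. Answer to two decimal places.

4.66

Sum of ASFRs = 0.0232 + 0.1100 + 0.2878 + 0.3044 + 0.1596 + 0.0430 + 0.0044 = 0.9324
TFR = 5 × 0.9324 = 4.662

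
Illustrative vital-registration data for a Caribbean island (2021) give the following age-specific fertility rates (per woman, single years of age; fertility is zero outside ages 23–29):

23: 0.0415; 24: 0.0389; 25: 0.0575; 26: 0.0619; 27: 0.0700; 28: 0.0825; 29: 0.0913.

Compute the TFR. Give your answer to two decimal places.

0.44

Sum of ASFRs = 0.0415 + 0.0389 + 0.0575 + 0.0619 + 0.0700 + 0.0825 + 0.0913 = 0.4436
TFR = 0.4436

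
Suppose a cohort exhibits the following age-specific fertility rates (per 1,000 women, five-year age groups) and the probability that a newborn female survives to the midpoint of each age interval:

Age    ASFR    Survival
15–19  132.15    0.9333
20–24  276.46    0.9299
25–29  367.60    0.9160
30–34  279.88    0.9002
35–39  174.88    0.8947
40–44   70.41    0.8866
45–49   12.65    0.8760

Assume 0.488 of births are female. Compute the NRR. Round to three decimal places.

2.926

Proportion female at birth = 0.488.
Each age group contributes 5 × ASFR × survival:
  15–19: 5 × 132.15/1000 × 0.9333 = 0.61668
  20–24: 5 × 276.46/1000 × 0.9299 = 1.28540
  25–29: 5 × 367.60/1000 × 0.9160 = 1.68361
  30–34: 5 × 279.88/1000 × 0.9002 = 1.25974
  35–39: 5 × 174.88/1000 × 0.8947 = 0.78233
  40–44: 5 × 70.41/1000 × 0.8866 = 0.31213
  45–49: 5 × 12.65/1000 × 0.8760 = 0.05541
Sum = 5.99530
NRR = 0.488 × 5.99530 = 2.92571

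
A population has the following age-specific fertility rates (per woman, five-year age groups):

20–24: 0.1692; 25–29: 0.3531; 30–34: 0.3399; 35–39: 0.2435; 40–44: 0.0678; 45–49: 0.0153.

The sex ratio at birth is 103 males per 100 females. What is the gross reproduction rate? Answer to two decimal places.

Proportion female at birth = 100 / (100 + 103) = 0.49261.
Sum of ASFRs = 0.1692 + 0.3531 + 0.3399 + 0.2435 + 0.0678 + 0.0153 = 1.1888
TFR = 5 × 1.1888 = 5.944
GRR = 0.49261 × 5.944 = 2.92807

2.93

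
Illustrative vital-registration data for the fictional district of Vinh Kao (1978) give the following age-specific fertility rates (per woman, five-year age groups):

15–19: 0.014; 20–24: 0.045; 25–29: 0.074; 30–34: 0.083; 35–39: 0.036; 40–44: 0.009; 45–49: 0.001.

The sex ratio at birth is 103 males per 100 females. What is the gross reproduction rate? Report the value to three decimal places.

Proportion female at birth = 100 / (100 + 103) = 0.49261.
Sum of ASFRs = 0.014 + 0.045 + 0.074 + 0.083 + 0.036 + 0.009 + 0.001 = 0.262
TFR = 5 × 0.262 = 1.31
GRR = 0.49261 × 1.31 = 0.64532

0.645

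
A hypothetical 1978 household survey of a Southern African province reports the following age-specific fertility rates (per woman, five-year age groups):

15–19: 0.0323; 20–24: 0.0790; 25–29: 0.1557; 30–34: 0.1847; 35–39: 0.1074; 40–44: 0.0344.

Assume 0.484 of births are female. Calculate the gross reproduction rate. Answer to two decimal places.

1.44

Proportion female at birth = 0.484.
Sum of ASFRs = 0.0323 + 0.0790 + 0.1557 + 0.1847 + 0.1074 + 0.0344 = 0.5935
TFR = 5 × 0.5935 = 2.9675
GRR = 0.484 × 2.9675 = 1.43627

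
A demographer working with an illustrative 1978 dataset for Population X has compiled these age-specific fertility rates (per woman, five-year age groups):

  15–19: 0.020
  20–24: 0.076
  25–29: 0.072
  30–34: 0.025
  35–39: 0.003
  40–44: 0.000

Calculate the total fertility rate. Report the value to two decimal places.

0.98

Sum of ASFRs = 0.020 + 0.076 + 0.072 + 0.025 + 0.003 + 0.000 = 0.196
TFR = 5 × 0.196 = 0.98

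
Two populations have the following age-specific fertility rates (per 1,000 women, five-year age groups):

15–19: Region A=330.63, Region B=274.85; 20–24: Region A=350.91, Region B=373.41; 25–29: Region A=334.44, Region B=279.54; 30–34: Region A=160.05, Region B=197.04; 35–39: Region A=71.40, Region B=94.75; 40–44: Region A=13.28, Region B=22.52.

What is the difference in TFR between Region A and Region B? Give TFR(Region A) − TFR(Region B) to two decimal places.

0.09

Region A:
  Sum of ASFRs = 330.63 + 350.91 + 334.44 + 160.05 + 71.40 + 13.28 = 1260.71
  TFR = 5 × 1260.71 / 1000 = 6.30355
Region B:
  Sum of ASFRs = 274.85 + 373.41 + 279.54 + 197.04 + 94.75 + 22.52 = 1242.11
  TFR = 5 × 1242.11 / 1000 = 6.21055
Difference = 6.30355 − 6.21055 = 0.093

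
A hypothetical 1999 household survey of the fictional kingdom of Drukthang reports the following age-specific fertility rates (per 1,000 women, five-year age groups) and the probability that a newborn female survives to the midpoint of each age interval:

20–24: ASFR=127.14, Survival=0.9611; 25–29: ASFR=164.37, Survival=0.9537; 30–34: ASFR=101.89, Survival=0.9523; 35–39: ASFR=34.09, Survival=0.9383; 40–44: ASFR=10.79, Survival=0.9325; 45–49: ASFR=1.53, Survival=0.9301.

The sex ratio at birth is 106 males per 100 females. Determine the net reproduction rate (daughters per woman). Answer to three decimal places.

Proportion female at birth = 100 / (100 + 106) = 0.48544.
Per-age-group product (5 × ASFR × survival probability):
  20–24: 5 × 127.14/1000 × 0.9611 = 0.61097
  25–29: 5 × 164.37/1000 × 0.9537 = 0.78380
  30–34: 5 × 101.89/1000 × 0.9523 = 0.48515
  35–39: 5 × 34.09/1000 × 0.9383 = 0.15993
  40–44: 5 × 10.79/1000 × 0.9325 = 0.05031
  45–49: 5 × 1.53/1000 × 0.9301 = 0.00712
Sum = 2.09728
NRR = 0.48544 × 2.09728 = 1.01810
An NRR exceeding 1 indicates intrinsic growth under these rates.

1.018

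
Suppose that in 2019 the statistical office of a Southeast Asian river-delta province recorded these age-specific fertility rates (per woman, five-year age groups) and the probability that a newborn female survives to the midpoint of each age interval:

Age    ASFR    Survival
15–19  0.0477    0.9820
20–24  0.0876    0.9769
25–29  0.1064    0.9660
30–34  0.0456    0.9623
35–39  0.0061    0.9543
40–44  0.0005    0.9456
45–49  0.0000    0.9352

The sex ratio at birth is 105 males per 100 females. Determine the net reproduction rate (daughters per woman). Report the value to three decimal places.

Proportion female at birth = 100 / (100 + 105) = 0.48780.
Per-age-group product (5 × ASFR × survival probability):
  15–19: 5 × 0.0477 × 0.9820 = 0.23421
  20–24: 5 × 0.0876 × 0.9769 = 0.42788
  25–29: 5 × 0.1064 × 0.9660 = 0.51391
  30–34: 5 × 0.0456 × 0.9623 = 0.21940
  35–39: 5 × 0.0061 × 0.9543 = 0.02911
  40–44: 5 × 0.0005 × 0.9456 = 0.00236
  45–49: 5 × 0.0000 × 0.9352 = 0.00000
Sum = 1.42687
NRR = 0.48780 × 1.42687 = 0.69603

0.696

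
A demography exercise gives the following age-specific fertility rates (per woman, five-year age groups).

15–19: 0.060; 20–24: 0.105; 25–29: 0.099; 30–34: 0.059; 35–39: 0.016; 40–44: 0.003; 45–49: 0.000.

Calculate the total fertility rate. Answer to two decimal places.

1.71

Sum of ASFRs = 0.060 + 0.105 + 0.099 + 0.059 + 0.016 + 0.003 + 0.000 = 0.342
TFR = 5 × 0.342 = 1.71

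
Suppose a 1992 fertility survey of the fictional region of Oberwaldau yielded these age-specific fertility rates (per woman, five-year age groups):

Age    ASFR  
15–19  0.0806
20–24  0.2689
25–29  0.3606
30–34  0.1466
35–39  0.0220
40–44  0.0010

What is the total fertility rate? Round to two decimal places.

4.40

Sum of ASFRs = 0.0806 + 0.2689 + 0.3606 + 0.1466 + 0.0220 + 0.0010 = 0.8797
TFR = 5 × 0.8797 = 4.3985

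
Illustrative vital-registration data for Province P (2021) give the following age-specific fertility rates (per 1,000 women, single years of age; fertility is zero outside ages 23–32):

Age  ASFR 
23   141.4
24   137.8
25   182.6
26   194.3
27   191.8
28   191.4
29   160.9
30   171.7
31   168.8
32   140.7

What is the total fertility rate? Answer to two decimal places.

1.68

Sum of ASFRs = 141.4 + 137.8 + 182.6 + 194.3 + 191.8 + 191.4 + 160.9 + 171.7 + 168.8 + 140.7 = 1681.4
TFR = 1681.4 / 1000 = 1.6814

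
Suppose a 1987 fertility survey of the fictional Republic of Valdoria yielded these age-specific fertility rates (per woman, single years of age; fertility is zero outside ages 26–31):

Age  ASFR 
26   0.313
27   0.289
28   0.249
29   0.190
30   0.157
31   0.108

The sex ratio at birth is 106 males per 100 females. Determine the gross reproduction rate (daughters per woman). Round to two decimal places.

0.63

Proportion female at birth = 100 / (100 + 106) = 0.48544.
Sum of ASFRs = 0.313 + 0.289 + 0.249 + 0.190 + 0.157 + 0.108 = 1.306
TFR = 1.306
GRR = 0.48544 × 1.306 = 0.63398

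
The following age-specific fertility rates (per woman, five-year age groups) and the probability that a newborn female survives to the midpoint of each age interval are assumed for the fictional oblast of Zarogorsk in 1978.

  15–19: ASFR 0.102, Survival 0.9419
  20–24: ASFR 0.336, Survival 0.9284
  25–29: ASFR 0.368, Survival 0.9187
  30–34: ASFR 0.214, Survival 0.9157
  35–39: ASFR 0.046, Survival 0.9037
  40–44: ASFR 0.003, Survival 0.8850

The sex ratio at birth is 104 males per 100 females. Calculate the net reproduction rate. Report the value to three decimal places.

Proportion female at birth = 100 / (100 + 104) = 0.49020.
Each age group contributes 5 × ASFR × survival:
  15–19: 5 × 0.102 × 0.9419 = 0.48037
  20–24: 5 × 0.336 × 0.9284 = 1.55971
  25–29: 5 × 0.368 × 0.9187 = 1.69041
  30–34: 5 × 0.214 × 0.9157 = 0.97980
  35–39: 5 × 0.046 × 0.9037 = 0.20785
  40–44: 5 × 0.003 × 0.8850 = 0.01328
Sum = 4.93142
NRR = 0.49020 × 4.93142 = 2.41738
With NRR above 1 the population is above replacement fertility.

2.417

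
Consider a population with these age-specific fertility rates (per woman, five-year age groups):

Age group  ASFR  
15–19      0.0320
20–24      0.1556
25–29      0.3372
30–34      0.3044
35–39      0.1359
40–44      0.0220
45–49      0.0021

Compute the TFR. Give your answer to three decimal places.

4.946

Sum of ASFRs = 0.0320 + 0.1556 + 0.3372 + 0.3044 + 0.1359 + 0.0220 + 0.0021 = 0.9892
TFR = 5 × 0.9892 = 4.946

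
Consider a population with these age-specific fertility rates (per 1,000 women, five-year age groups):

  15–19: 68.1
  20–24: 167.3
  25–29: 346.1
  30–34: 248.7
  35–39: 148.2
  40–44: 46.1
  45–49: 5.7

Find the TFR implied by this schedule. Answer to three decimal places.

Sum of ASFRs = 68.1 + 167.3 + 346.1 + 248.7 + 148.2 + 46.1 + 5.7 = 1030.2
TFR = 5 × 1030.2 / 1000 = 5.151

5.151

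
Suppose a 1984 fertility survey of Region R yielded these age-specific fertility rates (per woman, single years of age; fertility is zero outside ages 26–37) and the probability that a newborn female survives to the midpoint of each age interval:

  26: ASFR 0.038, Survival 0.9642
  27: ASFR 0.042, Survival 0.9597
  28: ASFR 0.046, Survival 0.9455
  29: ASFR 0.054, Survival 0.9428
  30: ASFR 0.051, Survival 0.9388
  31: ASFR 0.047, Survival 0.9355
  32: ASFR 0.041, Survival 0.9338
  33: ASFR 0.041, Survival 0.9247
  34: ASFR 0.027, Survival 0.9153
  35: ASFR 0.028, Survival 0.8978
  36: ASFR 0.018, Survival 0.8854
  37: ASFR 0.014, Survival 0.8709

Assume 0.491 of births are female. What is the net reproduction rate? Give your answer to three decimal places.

0.205

Proportion female at birth = 0.491.
Survival-weighted fertility by age (1·fₓ·Sₓ):
  26: 1 × 0.038 × 0.9642 = 0.03664
  27: 1 × 0.042 × 0.9597 = 0.04031
  28: 1 × 0.046 × 0.9455 = 0.04349
  29: 1 × 0.054 × 0.9428 = 0.05091
  30: 1 × 0.051 × 0.9388 = 0.04788
  31: 1 × 0.047 × 0.9355 = 0.04397
  32: 1 × 0.041 × 0.9338 = 0.03829
  33: 1 × 0.041 × 0.9247 = 0.03791
  34: 1 × 0.027 × 0.9153 = 0.02471
  35: 1 × 0.028 × 0.8978 = 0.02514
  36: 1 × 0.018 × 0.8854 = 0.01594
  37: 1 × 0.014 × 0.8709 = 0.01219
Sum = 0.41738
NRR = 0.491 × 0.41738 = 0.20493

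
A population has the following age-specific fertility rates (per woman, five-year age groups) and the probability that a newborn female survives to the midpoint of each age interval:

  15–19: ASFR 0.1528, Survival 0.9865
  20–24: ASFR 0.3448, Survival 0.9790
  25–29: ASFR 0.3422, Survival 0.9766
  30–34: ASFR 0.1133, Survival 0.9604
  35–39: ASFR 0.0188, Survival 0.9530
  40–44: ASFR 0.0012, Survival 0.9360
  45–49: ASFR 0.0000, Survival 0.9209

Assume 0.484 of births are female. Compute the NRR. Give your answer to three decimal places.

Proportion female at birth = 0.484.
Each age group contributes 5 × ASFR × survival:
  15–19: 5 × 0.1528 × 0.9865 = 0.75369
  20–24: 5 × 0.3448 × 0.9790 = 1.68780
  25–29: 5 × 0.3422 × 0.9766 = 1.67096
  30–34: 5 × 0.1133 × 0.9604 = 0.54407
  35–39: 5 × 0.0188 × 0.9530 = 0.08958
  40–44: 5 × 0.0012 × 0.9360 = 0.00562
  45–49: 5 × 0.0000 × 0.9209 = 0.00000
Sum = 4.75172
NRR = 0.484 × 4.75172 = 2.29983

2.300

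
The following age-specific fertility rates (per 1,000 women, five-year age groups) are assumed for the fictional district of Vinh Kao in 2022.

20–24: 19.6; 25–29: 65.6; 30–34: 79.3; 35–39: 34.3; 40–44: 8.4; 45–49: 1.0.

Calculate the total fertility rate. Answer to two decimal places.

1.04

Sum of ASFRs = 19.6 + 65.6 + 79.3 + 34.3 + 8.4 + 1.0 = 208.2
TFR = 5 × 208.2 / 1000 = 1.041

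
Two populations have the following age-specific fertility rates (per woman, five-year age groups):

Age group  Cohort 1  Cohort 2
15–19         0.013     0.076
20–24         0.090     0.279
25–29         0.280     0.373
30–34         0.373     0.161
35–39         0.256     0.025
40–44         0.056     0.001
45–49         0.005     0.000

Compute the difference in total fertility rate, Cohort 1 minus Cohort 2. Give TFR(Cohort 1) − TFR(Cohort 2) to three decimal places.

Cohort 1:
  Sum of ASFRs = 0.013 + 0.090 + 0.280 + 0.373 + 0.256 + 0.056 + 0.005 = 1.073
  TFR = 5 × 1.073 = 5.365
Cohort 2:
  Sum of ASFRs = 0.076 + 0.279 + 0.373 + 0.161 + 0.025 + 0.001 + 0.000 = 0.915
  TFR = 5 × 0.915 = 4.575
Difference = 5.365 − 4.575 = 0.79

0.790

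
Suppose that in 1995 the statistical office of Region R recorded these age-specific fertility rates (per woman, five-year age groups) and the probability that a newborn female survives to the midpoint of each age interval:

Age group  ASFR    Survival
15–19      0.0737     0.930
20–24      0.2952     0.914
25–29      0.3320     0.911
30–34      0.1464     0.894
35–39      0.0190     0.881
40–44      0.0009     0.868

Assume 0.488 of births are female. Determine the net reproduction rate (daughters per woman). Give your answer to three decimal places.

1.926

Proportion female at birth = 0.488.
Per-age-group product (5 × ASFR × survival probability):
  15–19: 5 × 0.0737 × 0.930 = 0.34271
  20–24: 5 × 0.2952 × 0.914 = 1.34906
  25–29: 5 × 0.3320 × 0.911 = 1.51226
  30–34: 5 × 0.1464 × 0.894 = 0.65441
  35–39: 5 × 0.0190 × 0.881 = 0.08370
  40–44: 5 × 0.0009 × 0.868 = 0.00391
Sum = 3.94605
NRR = 0.488 × 3.94605 = 1.92567
NRR > 1, so each generation more than replaces itself.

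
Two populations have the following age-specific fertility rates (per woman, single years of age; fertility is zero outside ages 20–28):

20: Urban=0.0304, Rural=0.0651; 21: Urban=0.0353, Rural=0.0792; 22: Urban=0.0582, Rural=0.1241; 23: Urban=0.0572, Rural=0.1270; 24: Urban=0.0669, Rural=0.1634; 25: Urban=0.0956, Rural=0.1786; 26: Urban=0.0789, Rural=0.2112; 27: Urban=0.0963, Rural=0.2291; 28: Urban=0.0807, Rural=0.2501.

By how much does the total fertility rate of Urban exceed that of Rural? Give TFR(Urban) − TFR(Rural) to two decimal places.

Urban:
  Sum of ASFRs = 0.0304 + 0.0353 + 0.0582 + 0.0572 + 0.0669 + 0.0956 + 0.0789 + 0.0963 + 0.0807 = 0.5995
  TFR = 0.5995
Rural:
  Sum of ASFRs = 0.0651 + 0.0792 + 0.1241 + 0.1270 + 0.1634 + 0.1786 + 0.2112 + 0.2291 + 0.2501 = 1.4278
  TFR = 1.4278
Difference = 0.5995 − 1.4278 = -0.8283

-0.83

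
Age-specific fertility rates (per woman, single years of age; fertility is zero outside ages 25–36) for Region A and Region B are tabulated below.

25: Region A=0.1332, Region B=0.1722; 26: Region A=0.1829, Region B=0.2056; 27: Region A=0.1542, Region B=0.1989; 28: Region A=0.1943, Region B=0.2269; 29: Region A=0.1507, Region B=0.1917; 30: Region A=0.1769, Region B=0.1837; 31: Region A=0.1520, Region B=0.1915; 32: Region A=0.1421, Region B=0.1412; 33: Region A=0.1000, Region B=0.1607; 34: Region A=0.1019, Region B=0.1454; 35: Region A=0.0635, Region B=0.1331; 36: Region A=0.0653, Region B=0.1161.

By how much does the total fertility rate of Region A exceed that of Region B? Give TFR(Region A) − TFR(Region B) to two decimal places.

Region A:
  Sum of ASFRs = 0.1332 + 0.1829 + 0.1542 + 0.1943 + 0.1507 + 0.1769 + 0.1520 + 0.1421 + 0.1000 + 0.1019 + 0.0635 + 0.0653 = 1.6170
  TFR = 1.617
Region B:
  Sum of ASFRs = 0.1722 + 0.2056 + 0.1989 + 0.2269 + 0.1917 + 0.1837 + 0.1915 + 0.1412 + 0.1607 + 0.1454 + 0.1331 + 0.1161 = 2.0670
  TFR = 2.067
Difference = 1.617 − 2.067 = -0.45

-0.45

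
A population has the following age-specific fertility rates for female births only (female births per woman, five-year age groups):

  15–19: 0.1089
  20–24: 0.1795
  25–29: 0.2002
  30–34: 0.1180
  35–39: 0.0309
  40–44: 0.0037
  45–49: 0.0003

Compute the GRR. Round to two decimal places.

3.21

Sum of female ASFRs = 0.1089 + 0.1795 + 0.2002 + 0.1180 + 0.0309 + 0.0037 + 0.0003 = 0.6415
GRR = 5 × 0.6415 = 3.2075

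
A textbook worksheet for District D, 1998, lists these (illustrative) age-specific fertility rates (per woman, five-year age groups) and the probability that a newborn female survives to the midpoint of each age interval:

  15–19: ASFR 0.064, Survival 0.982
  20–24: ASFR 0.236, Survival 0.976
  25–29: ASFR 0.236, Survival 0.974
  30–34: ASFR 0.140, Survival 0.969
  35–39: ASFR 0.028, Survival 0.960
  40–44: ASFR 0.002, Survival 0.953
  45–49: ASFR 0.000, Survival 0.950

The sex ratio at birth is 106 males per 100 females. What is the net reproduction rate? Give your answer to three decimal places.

Proportion female at birth = 100 / (100 + 106) = 0.48544.
Per-age-group product (5 × ASFR × survival probability):
  15–19: 5 × 0.064 × 0.982 = 0.31424
  20–24: 5 × 0.236 × 0.976 = 1.15168
  25–29: 5 × 0.236 × 0.974 = 1.14932
  30–34: 5 × 0.140 × 0.969 = 0.67830
  35–39: 5 × 0.028 × 0.960 = 0.13440
  40–44: 5 × 0.002 × 0.953 = 0.00953
  45–49: 5 × 0.000 × 0.950 = 0.00000
Sum = 3.43747
NRR = 0.48544 × 3.43747 = 1.66869
With NRR above 1 the population is above replacement fertility.

1.669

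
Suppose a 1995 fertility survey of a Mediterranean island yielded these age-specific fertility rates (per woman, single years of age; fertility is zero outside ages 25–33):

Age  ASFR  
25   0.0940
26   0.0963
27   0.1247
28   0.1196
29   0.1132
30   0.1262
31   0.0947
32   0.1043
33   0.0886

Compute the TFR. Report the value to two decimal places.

Sum of ASFRs = 0.0940 + 0.0963 + 0.1247 + 0.1196 + 0.1132 + 0.1262 + 0.0947 + 0.1043 + 0.0886 = 0.9616
TFR = 0.9616

0.96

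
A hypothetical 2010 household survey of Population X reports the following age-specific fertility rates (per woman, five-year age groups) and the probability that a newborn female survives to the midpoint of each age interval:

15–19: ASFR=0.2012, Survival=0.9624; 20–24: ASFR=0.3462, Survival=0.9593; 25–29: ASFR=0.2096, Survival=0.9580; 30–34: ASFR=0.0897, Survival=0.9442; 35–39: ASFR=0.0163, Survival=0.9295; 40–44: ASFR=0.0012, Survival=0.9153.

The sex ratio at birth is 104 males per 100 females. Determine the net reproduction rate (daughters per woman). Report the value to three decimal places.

Proportion female at birth = 100 / (100 + 104) = 0.49020.
Survival-weighted fertility by age (5·fₓ·Sₓ):
  15–19: 5 × 0.2012 × 0.9624 = 0.96817
  20–24: 5 × 0.3462 × 0.9593 = 1.66055
  25–29: 5 × 0.2096 × 0.9580 = 1.00398
  30–34: 5 × 0.0897 × 0.9442 = 0.42347
  35–39: 5 × 0.0163 × 0.9295 = 0.07575
  40–44: 5 × 0.0012 × 0.9153 = 0.00549
Sum = 4.13741
NRR = 0.49020 × 4.13741 = 2.02816

2.028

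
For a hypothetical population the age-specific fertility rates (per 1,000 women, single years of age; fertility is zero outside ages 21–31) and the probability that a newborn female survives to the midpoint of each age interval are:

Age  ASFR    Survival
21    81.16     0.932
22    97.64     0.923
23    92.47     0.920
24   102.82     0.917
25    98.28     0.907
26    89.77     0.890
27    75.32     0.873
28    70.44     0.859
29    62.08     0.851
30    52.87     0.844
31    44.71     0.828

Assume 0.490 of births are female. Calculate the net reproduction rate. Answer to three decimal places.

Proportion female at birth = 0.490.
Each age group contributes 1 × ASFR × survival:
  21: 1 × 81.16/1000 × 0.932 = 0.07564
  22: 1 × 97.64/1000 × 0.923 = 0.09012
  23: 1 × 92.47/1000 × 0.920 = 0.08507
  24: 1 × 102.82/1000 × 0.917 = 0.09429
  25: 1 × 98.28/1000 × 0.907 = 0.08914
  26: 1 × 89.77/1000 × 0.890 = 0.07990
  27: 1 × 75.32/1000 × 0.873 = 0.06575
  28: 1 × 70.44/1000 × 0.859 = 0.06051
  29: 1 × 62.08/1000 × 0.851 = 0.05283
  30: 1 × 52.87/1000 × 0.844 = 0.04462
  31: 1 × 44.71/1000 × 0.828 = 0.03702
Sum = 0.77489
NRR = 0.490 × 0.77489 = 0.37970
An NRR under 1 implies long-run decline under these rates.

0.380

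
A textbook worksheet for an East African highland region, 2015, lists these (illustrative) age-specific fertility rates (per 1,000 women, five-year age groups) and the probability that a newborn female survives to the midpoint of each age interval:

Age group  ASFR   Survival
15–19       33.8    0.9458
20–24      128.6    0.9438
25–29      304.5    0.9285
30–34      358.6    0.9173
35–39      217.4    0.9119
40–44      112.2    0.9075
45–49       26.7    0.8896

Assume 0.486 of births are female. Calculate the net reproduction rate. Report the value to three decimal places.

Proportion female at birth = 0.486.
Each age group contributes 5 × ASFR × survival:
  15–19: 5 × 33.8/1000 × 0.9458 = 0.15984
  20–24: 5 × 128.6/1000 × 0.9438 = 0.60686
  25–29: 5 × 304.5/1000 × 0.9285 = 1.41364
  30–34: 5 × 358.6/1000 × 0.9173 = 1.64472
  35–39: 5 × 217.4/1000 × 0.9119 = 0.99124
  40–44: 5 × 112.2/1000 × 0.9075 = 0.50911
  45–49: 5 × 26.7/1000 × 0.8896 = 0.11876
Sum = 5.44417
NRR = 0.486 × 5.44417 = 2.64587

2.646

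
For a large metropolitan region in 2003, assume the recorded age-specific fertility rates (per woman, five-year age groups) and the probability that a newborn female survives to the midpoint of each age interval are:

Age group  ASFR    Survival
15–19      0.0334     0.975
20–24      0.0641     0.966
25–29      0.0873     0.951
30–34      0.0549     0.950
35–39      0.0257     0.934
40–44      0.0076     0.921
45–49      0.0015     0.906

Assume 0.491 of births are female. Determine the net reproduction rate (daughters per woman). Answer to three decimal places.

0.643

Proportion female at birth = 0.491.
Weighting each age-specific rate by interval width and survival:
  15–19: 5 × 0.0334 × 0.975 = 0.16283
  20–24: 5 × 0.0641 × 0.966 = 0.30960
  25–29: 5 × 0.0873 × 0.951 = 0.41511
  30–34: 5 × 0.0549 × 0.950 = 0.26078
  35–39: 5 × 0.0257 × 0.934 = 0.12002
  40–44: 5 × 0.0076 × 0.921 = 0.03500
  45–49: 5 × 0.0015 × 0.906 = 0.00680
Sum = 1.31014
NRR = 0.491 × 1.31014 = 0.64328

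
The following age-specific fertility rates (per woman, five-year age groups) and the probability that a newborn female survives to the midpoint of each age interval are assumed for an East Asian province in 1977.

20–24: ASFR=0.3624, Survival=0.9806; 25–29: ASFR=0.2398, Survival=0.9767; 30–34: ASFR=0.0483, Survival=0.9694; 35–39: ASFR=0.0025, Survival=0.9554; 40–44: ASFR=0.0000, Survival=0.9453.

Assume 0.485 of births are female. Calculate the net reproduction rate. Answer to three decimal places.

1.549

Proportion female at birth = 0.485.
Per-age-group product (5 × ASFR × survival probability):
  20–24: 5 × 0.3624 × 0.9806 = 1.77685
  25–29: 5 × 0.2398 × 0.9767 = 1.17106
  30–34: 5 × 0.0483 × 0.9694 = 0.23411
  35–39: 5 × 0.0025 × 0.9554 = 0.01194
  40–44: 5 × 0.0000 × 0.9453 = 0.00000
Sum = 3.19396
NRR = 0.485 × 3.19396 = 1.54907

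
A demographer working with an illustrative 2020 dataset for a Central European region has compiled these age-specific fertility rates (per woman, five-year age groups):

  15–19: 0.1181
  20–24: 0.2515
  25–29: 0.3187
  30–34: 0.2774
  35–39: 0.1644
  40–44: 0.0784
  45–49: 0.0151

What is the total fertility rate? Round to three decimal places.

Sum of ASFRs = 0.1181 + 0.2515 + 0.3187 + 0.2774 + 0.1644 + 0.0784 + 0.0151 = 1.2236
TFR = 5 × 1.2236 = 6.118

6.118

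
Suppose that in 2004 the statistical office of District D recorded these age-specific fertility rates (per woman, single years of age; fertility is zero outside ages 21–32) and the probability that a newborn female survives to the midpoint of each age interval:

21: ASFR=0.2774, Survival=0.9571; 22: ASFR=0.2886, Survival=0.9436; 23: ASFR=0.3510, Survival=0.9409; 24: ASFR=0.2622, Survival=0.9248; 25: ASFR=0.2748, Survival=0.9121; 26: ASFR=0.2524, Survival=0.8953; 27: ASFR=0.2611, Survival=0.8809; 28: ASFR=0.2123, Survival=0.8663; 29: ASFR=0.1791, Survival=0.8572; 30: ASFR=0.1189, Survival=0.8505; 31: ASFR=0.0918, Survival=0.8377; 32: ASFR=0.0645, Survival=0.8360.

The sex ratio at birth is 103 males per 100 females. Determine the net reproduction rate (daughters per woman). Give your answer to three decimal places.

1.176

Proportion female at birth = 100 / (100 + 103) = 0.49261.
Each age group contributes 1 × ASFR × survival:
  21: 1 × 0.2774 × 0.9571 = 0.26550
  22: 1 × 0.2886 × 0.9436 = 0.27232
  23: 1 × 0.3510 × 0.9409 = 0.33026
  24: 1 × 0.2622 × 0.9248 = 0.24248
  25: 1 × 0.2748 × 0.9121 = 0.25065
  26: 1 × 0.2524 × 0.8953 = 0.22597
  27: 1 × 0.2611 × 0.8809 = 0.23000
  28: 1 × 0.2123 × 0.8663 = 0.18392
  29: 1 × 0.1791 × 0.8572 = 0.15352
  30: 1 × 0.1189 × 0.8505 = 0.10112
  31: 1 × 0.0918 × 0.8377 = 0.07690
  32: 1 × 0.0645 × 0.8360 = 0.05392
Sum = 2.38656
NRR = 0.49261 × 2.38656 = 1.17564
An NRR exceeding 1 indicates intrinsic growth under these rates.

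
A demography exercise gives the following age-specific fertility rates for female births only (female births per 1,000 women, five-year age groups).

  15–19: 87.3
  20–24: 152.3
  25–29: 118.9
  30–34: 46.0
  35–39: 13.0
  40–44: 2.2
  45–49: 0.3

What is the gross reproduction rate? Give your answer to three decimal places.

Sum of female ASFRs = 87.3 + 152.3 + 118.9 + 46.0 + 13.0 + 2.2 + 0.3 = 420.0
GRR = 5 × 420.0 / 1000 = 2.1

2.100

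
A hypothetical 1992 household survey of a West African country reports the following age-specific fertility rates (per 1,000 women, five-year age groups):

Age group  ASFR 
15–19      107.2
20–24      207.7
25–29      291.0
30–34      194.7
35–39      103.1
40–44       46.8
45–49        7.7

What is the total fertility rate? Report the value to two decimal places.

4.79

Sum of ASFRs = 107.2 + 207.7 + 291.0 + 194.7 + 103.1 + 46.8 + 7.7 = 958.2
TFR = 5 × 958.2 / 1000 = 4.791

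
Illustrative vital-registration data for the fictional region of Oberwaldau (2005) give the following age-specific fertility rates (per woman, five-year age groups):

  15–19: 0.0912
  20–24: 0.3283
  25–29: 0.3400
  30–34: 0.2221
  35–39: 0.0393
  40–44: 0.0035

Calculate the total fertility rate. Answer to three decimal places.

5.122

Sum of ASFRs = 0.0912 + 0.3283 + 0.3400 + 0.2221 + 0.0393 + 0.0035 = 1.0244
TFR = 5 × 1.0244 = 5.122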